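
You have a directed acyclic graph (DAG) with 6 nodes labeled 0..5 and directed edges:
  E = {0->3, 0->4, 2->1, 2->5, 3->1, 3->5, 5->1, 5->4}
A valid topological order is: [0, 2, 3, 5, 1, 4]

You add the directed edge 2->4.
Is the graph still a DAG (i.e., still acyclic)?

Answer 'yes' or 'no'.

Answer: yes

Derivation:
Given toposort: [0, 2, 3, 5, 1, 4]
Position of 2: index 1; position of 4: index 5
New edge 2->4: forward
Forward edge: respects the existing order. Still a DAG, same toposort still valid.
Still a DAG? yes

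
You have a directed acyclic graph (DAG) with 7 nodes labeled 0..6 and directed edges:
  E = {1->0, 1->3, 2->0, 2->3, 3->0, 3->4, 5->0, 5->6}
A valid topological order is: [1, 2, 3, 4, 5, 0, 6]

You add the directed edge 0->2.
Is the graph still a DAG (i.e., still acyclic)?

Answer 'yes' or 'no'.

Given toposort: [1, 2, 3, 4, 5, 0, 6]
Position of 0: index 5; position of 2: index 1
New edge 0->2: backward (u after v in old order)
Backward edge: old toposort is now invalid. Check if this creates a cycle.
Does 2 already reach 0? Reachable from 2: [0, 2, 3, 4]. YES -> cycle!
Still a DAG? no

Answer: no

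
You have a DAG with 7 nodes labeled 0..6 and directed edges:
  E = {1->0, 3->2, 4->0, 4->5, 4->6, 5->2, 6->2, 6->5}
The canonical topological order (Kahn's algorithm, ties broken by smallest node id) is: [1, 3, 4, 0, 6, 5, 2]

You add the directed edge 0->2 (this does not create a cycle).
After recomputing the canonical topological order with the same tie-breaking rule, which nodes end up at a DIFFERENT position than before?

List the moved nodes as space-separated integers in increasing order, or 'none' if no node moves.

Answer: none

Derivation:
Old toposort: [1, 3, 4, 0, 6, 5, 2]
Added edge 0->2
Recompute Kahn (smallest-id tiebreak):
  initial in-degrees: [2, 0, 4, 0, 0, 2, 1]
  ready (indeg=0): [1, 3, 4]
  pop 1: indeg[0]->1 | ready=[3, 4] | order so far=[1]
  pop 3: indeg[2]->3 | ready=[4] | order so far=[1, 3]
  pop 4: indeg[0]->0; indeg[5]->1; indeg[6]->0 | ready=[0, 6] | order so far=[1, 3, 4]
  pop 0: indeg[2]->2 | ready=[6] | order so far=[1, 3, 4, 0]
  pop 6: indeg[2]->1; indeg[5]->0 | ready=[5] | order so far=[1, 3, 4, 0, 6]
  pop 5: indeg[2]->0 | ready=[2] | order so far=[1, 3, 4, 0, 6, 5]
  pop 2: no out-edges | ready=[] | order so far=[1, 3, 4, 0, 6, 5, 2]
New canonical toposort: [1, 3, 4, 0, 6, 5, 2]
Compare positions:
  Node 0: index 3 -> 3 (same)
  Node 1: index 0 -> 0 (same)
  Node 2: index 6 -> 6 (same)
  Node 3: index 1 -> 1 (same)
  Node 4: index 2 -> 2 (same)
  Node 5: index 5 -> 5 (same)
  Node 6: index 4 -> 4 (same)
Nodes that changed position: none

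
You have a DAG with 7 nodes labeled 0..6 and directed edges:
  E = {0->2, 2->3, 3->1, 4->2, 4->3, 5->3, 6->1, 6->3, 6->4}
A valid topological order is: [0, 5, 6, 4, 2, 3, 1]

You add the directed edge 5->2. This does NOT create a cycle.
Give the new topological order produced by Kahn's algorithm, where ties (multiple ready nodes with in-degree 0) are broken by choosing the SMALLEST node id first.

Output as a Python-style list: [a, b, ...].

Old toposort: [0, 5, 6, 4, 2, 3, 1]
Added edge: 5->2
Position of 5 (1) < position of 2 (4). Old order still valid.
Run Kahn's algorithm (break ties by smallest node id):
  initial in-degrees: [0, 2, 3, 4, 1, 0, 0]
  ready (indeg=0): [0, 5, 6]
  pop 0: indeg[2]->2 | ready=[5, 6] | order so far=[0]
  pop 5: indeg[2]->1; indeg[3]->3 | ready=[6] | order so far=[0, 5]
  pop 6: indeg[1]->1; indeg[3]->2; indeg[4]->0 | ready=[4] | order so far=[0, 5, 6]
  pop 4: indeg[2]->0; indeg[3]->1 | ready=[2] | order so far=[0, 5, 6, 4]
  pop 2: indeg[3]->0 | ready=[3] | order so far=[0, 5, 6, 4, 2]
  pop 3: indeg[1]->0 | ready=[1] | order so far=[0, 5, 6, 4, 2, 3]
  pop 1: no out-edges | ready=[] | order so far=[0, 5, 6, 4, 2, 3, 1]
  Result: [0, 5, 6, 4, 2, 3, 1]

Answer: [0, 5, 6, 4, 2, 3, 1]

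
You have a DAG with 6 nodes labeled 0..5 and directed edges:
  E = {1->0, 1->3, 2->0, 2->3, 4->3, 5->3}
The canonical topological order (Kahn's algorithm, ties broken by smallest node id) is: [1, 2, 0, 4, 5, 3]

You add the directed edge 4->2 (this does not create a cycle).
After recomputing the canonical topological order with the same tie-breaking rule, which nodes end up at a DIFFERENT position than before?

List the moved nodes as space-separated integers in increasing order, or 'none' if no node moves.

Answer: 0 2 4

Derivation:
Old toposort: [1, 2, 0, 4, 5, 3]
Added edge 4->2
Recompute Kahn (smallest-id tiebreak):
  initial in-degrees: [2, 0, 1, 4, 0, 0]
  ready (indeg=0): [1, 4, 5]
  pop 1: indeg[0]->1; indeg[3]->3 | ready=[4, 5] | order so far=[1]
  pop 4: indeg[2]->0; indeg[3]->2 | ready=[2, 5] | order so far=[1, 4]
  pop 2: indeg[0]->0; indeg[3]->1 | ready=[0, 5] | order so far=[1, 4, 2]
  pop 0: no out-edges | ready=[5] | order so far=[1, 4, 2, 0]
  pop 5: indeg[3]->0 | ready=[3] | order so far=[1, 4, 2, 0, 5]
  pop 3: no out-edges | ready=[] | order so far=[1, 4, 2, 0, 5, 3]
New canonical toposort: [1, 4, 2, 0, 5, 3]
Compare positions:
  Node 0: index 2 -> 3 (moved)
  Node 1: index 0 -> 0 (same)
  Node 2: index 1 -> 2 (moved)
  Node 3: index 5 -> 5 (same)
  Node 4: index 3 -> 1 (moved)
  Node 5: index 4 -> 4 (same)
Nodes that changed position: 0 2 4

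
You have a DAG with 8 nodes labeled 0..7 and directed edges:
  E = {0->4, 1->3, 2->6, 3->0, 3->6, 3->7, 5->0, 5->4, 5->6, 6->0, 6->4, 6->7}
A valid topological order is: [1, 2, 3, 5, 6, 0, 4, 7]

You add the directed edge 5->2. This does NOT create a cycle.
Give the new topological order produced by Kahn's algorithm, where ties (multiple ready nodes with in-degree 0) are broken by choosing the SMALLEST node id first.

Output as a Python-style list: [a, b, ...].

Answer: [1, 3, 5, 2, 6, 0, 4, 7]

Derivation:
Old toposort: [1, 2, 3, 5, 6, 0, 4, 7]
Added edge: 5->2
Position of 5 (3) > position of 2 (1). Must reorder: 5 must now come before 2.
Run Kahn's algorithm (break ties by smallest node id):
  initial in-degrees: [3, 0, 1, 1, 3, 0, 3, 2]
  ready (indeg=0): [1, 5]
  pop 1: indeg[3]->0 | ready=[3, 5] | order so far=[1]
  pop 3: indeg[0]->2; indeg[6]->2; indeg[7]->1 | ready=[5] | order so far=[1, 3]
  pop 5: indeg[0]->1; indeg[2]->0; indeg[4]->2; indeg[6]->1 | ready=[2] | order so far=[1, 3, 5]
  pop 2: indeg[6]->0 | ready=[6] | order so far=[1, 3, 5, 2]
  pop 6: indeg[0]->0; indeg[4]->1; indeg[7]->0 | ready=[0, 7] | order so far=[1, 3, 5, 2, 6]
  pop 0: indeg[4]->0 | ready=[4, 7] | order so far=[1, 3, 5, 2, 6, 0]
  pop 4: no out-edges | ready=[7] | order so far=[1, 3, 5, 2, 6, 0, 4]
  pop 7: no out-edges | ready=[] | order so far=[1, 3, 5, 2, 6, 0, 4, 7]
  Result: [1, 3, 5, 2, 6, 0, 4, 7]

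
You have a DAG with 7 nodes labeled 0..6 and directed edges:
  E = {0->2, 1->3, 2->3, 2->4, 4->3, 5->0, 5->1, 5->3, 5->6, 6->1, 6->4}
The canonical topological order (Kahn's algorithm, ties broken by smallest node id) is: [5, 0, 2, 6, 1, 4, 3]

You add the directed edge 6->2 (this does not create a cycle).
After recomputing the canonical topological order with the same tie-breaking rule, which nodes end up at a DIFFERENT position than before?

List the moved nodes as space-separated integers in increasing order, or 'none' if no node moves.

Answer: 1 2 6

Derivation:
Old toposort: [5, 0, 2, 6, 1, 4, 3]
Added edge 6->2
Recompute Kahn (smallest-id tiebreak):
  initial in-degrees: [1, 2, 2, 4, 2, 0, 1]
  ready (indeg=0): [5]
  pop 5: indeg[0]->0; indeg[1]->1; indeg[3]->3; indeg[6]->0 | ready=[0, 6] | order so far=[5]
  pop 0: indeg[2]->1 | ready=[6] | order so far=[5, 0]
  pop 6: indeg[1]->0; indeg[2]->0; indeg[4]->1 | ready=[1, 2] | order so far=[5, 0, 6]
  pop 1: indeg[3]->2 | ready=[2] | order so far=[5, 0, 6, 1]
  pop 2: indeg[3]->1; indeg[4]->0 | ready=[4] | order so far=[5, 0, 6, 1, 2]
  pop 4: indeg[3]->0 | ready=[3] | order so far=[5, 0, 6, 1, 2, 4]
  pop 3: no out-edges | ready=[] | order so far=[5, 0, 6, 1, 2, 4, 3]
New canonical toposort: [5, 0, 6, 1, 2, 4, 3]
Compare positions:
  Node 0: index 1 -> 1 (same)
  Node 1: index 4 -> 3 (moved)
  Node 2: index 2 -> 4 (moved)
  Node 3: index 6 -> 6 (same)
  Node 4: index 5 -> 5 (same)
  Node 5: index 0 -> 0 (same)
  Node 6: index 3 -> 2 (moved)
Nodes that changed position: 1 2 6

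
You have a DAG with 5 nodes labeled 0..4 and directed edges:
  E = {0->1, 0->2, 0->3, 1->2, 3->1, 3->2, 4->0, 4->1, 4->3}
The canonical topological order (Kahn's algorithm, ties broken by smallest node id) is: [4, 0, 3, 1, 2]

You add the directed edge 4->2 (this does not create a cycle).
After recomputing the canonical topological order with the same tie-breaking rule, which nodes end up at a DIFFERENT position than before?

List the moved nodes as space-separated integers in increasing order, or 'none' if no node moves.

Answer: none

Derivation:
Old toposort: [4, 0, 3, 1, 2]
Added edge 4->2
Recompute Kahn (smallest-id tiebreak):
  initial in-degrees: [1, 3, 4, 2, 0]
  ready (indeg=0): [4]
  pop 4: indeg[0]->0; indeg[1]->2; indeg[2]->3; indeg[3]->1 | ready=[0] | order so far=[4]
  pop 0: indeg[1]->1; indeg[2]->2; indeg[3]->0 | ready=[3] | order so far=[4, 0]
  pop 3: indeg[1]->0; indeg[2]->1 | ready=[1] | order so far=[4, 0, 3]
  pop 1: indeg[2]->0 | ready=[2] | order so far=[4, 0, 3, 1]
  pop 2: no out-edges | ready=[] | order so far=[4, 0, 3, 1, 2]
New canonical toposort: [4, 0, 3, 1, 2]
Compare positions:
  Node 0: index 1 -> 1 (same)
  Node 1: index 3 -> 3 (same)
  Node 2: index 4 -> 4 (same)
  Node 3: index 2 -> 2 (same)
  Node 4: index 0 -> 0 (same)
Nodes that changed position: none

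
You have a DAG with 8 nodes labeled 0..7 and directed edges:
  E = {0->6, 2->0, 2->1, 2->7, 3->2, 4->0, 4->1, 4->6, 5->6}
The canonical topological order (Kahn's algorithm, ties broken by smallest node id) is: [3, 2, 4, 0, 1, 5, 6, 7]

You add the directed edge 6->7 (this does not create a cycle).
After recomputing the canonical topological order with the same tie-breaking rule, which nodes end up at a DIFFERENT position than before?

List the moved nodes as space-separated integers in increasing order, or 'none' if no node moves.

Old toposort: [3, 2, 4, 0, 1, 5, 6, 7]
Added edge 6->7
Recompute Kahn (smallest-id tiebreak):
  initial in-degrees: [2, 2, 1, 0, 0, 0, 3, 2]
  ready (indeg=0): [3, 4, 5]
  pop 3: indeg[2]->0 | ready=[2, 4, 5] | order so far=[3]
  pop 2: indeg[0]->1; indeg[1]->1; indeg[7]->1 | ready=[4, 5] | order so far=[3, 2]
  pop 4: indeg[0]->0; indeg[1]->0; indeg[6]->2 | ready=[0, 1, 5] | order so far=[3, 2, 4]
  pop 0: indeg[6]->1 | ready=[1, 5] | order so far=[3, 2, 4, 0]
  pop 1: no out-edges | ready=[5] | order so far=[3, 2, 4, 0, 1]
  pop 5: indeg[6]->0 | ready=[6] | order so far=[3, 2, 4, 0, 1, 5]
  pop 6: indeg[7]->0 | ready=[7] | order so far=[3, 2, 4, 0, 1, 5, 6]
  pop 7: no out-edges | ready=[] | order so far=[3, 2, 4, 0, 1, 5, 6, 7]
New canonical toposort: [3, 2, 4, 0, 1, 5, 6, 7]
Compare positions:
  Node 0: index 3 -> 3 (same)
  Node 1: index 4 -> 4 (same)
  Node 2: index 1 -> 1 (same)
  Node 3: index 0 -> 0 (same)
  Node 4: index 2 -> 2 (same)
  Node 5: index 5 -> 5 (same)
  Node 6: index 6 -> 6 (same)
  Node 7: index 7 -> 7 (same)
Nodes that changed position: none

Answer: none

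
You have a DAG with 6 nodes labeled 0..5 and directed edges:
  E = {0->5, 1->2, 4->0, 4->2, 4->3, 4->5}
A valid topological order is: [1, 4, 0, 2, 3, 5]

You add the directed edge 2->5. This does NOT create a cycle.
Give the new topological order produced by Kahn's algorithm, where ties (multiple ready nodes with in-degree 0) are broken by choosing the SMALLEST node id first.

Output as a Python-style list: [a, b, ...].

Old toposort: [1, 4, 0, 2, 3, 5]
Added edge: 2->5
Position of 2 (3) < position of 5 (5). Old order still valid.
Run Kahn's algorithm (break ties by smallest node id):
  initial in-degrees: [1, 0, 2, 1, 0, 3]
  ready (indeg=0): [1, 4]
  pop 1: indeg[2]->1 | ready=[4] | order so far=[1]
  pop 4: indeg[0]->0; indeg[2]->0; indeg[3]->0; indeg[5]->2 | ready=[0, 2, 3] | order so far=[1, 4]
  pop 0: indeg[5]->1 | ready=[2, 3] | order so far=[1, 4, 0]
  pop 2: indeg[5]->0 | ready=[3, 5] | order so far=[1, 4, 0, 2]
  pop 3: no out-edges | ready=[5] | order so far=[1, 4, 0, 2, 3]
  pop 5: no out-edges | ready=[] | order so far=[1, 4, 0, 2, 3, 5]
  Result: [1, 4, 0, 2, 3, 5]

Answer: [1, 4, 0, 2, 3, 5]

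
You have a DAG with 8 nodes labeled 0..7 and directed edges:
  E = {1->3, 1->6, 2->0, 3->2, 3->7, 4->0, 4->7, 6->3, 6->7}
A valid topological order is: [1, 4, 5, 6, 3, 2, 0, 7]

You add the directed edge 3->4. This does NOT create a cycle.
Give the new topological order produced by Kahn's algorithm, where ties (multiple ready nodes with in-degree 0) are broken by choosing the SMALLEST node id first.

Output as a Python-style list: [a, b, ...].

Answer: [1, 5, 6, 3, 2, 4, 0, 7]

Derivation:
Old toposort: [1, 4, 5, 6, 3, 2, 0, 7]
Added edge: 3->4
Position of 3 (4) > position of 4 (1). Must reorder: 3 must now come before 4.
Run Kahn's algorithm (break ties by smallest node id):
  initial in-degrees: [2, 0, 1, 2, 1, 0, 1, 3]
  ready (indeg=0): [1, 5]
  pop 1: indeg[3]->1; indeg[6]->0 | ready=[5, 6] | order so far=[1]
  pop 5: no out-edges | ready=[6] | order so far=[1, 5]
  pop 6: indeg[3]->0; indeg[7]->2 | ready=[3] | order so far=[1, 5, 6]
  pop 3: indeg[2]->0; indeg[4]->0; indeg[7]->1 | ready=[2, 4] | order so far=[1, 5, 6, 3]
  pop 2: indeg[0]->1 | ready=[4] | order so far=[1, 5, 6, 3, 2]
  pop 4: indeg[0]->0; indeg[7]->0 | ready=[0, 7] | order so far=[1, 5, 6, 3, 2, 4]
  pop 0: no out-edges | ready=[7] | order so far=[1, 5, 6, 3, 2, 4, 0]
  pop 7: no out-edges | ready=[] | order so far=[1, 5, 6, 3, 2, 4, 0, 7]
  Result: [1, 5, 6, 3, 2, 4, 0, 7]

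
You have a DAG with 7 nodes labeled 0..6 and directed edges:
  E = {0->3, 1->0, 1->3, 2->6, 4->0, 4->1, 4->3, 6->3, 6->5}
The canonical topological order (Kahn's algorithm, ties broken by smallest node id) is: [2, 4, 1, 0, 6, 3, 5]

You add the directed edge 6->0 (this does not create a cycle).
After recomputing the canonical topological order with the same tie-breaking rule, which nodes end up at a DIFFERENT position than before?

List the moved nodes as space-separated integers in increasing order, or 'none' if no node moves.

Answer: 0 6

Derivation:
Old toposort: [2, 4, 1, 0, 6, 3, 5]
Added edge 6->0
Recompute Kahn (smallest-id tiebreak):
  initial in-degrees: [3, 1, 0, 4, 0, 1, 1]
  ready (indeg=0): [2, 4]
  pop 2: indeg[6]->0 | ready=[4, 6] | order so far=[2]
  pop 4: indeg[0]->2; indeg[1]->0; indeg[3]->3 | ready=[1, 6] | order so far=[2, 4]
  pop 1: indeg[0]->1; indeg[3]->2 | ready=[6] | order so far=[2, 4, 1]
  pop 6: indeg[0]->0; indeg[3]->1; indeg[5]->0 | ready=[0, 5] | order so far=[2, 4, 1, 6]
  pop 0: indeg[3]->0 | ready=[3, 5] | order so far=[2, 4, 1, 6, 0]
  pop 3: no out-edges | ready=[5] | order so far=[2, 4, 1, 6, 0, 3]
  pop 5: no out-edges | ready=[] | order so far=[2, 4, 1, 6, 0, 3, 5]
New canonical toposort: [2, 4, 1, 6, 0, 3, 5]
Compare positions:
  Node 0: index 3 -> 4 (moved)
  Node 1: index 2 -> 2 (same)
  Node 2: index 0 -> 0 (same)
  Node 3: index 5 -> 5 (same)
  Node 4: index 1 -> 1 (same)
  Node 5: index 6 -> 6 (same)
  Node 6: index 4 -> 3 (moved)
Nodes that changed position: 0 6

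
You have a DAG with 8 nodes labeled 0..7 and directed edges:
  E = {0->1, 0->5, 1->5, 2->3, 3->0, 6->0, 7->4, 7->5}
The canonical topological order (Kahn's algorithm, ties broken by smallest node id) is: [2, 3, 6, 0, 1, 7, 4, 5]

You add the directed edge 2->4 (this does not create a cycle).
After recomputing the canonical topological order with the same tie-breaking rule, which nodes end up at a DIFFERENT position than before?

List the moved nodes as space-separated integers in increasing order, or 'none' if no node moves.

Old toposort: [2, 3, 6, 0, 1, 7, 4, 5]
Added edge 2->4
Recompute Kahn (smallest-id tiebreak):
  initial in-degrees: [2, 1, 0, 1, 2, 3, 0, 0]
  ready (indeg=0): [2, 6, 7]
  pop 2: indeg[3]->0; indeg[4]->1 | ready=[3, 6, 7] | order so far=[2]
  pop 3: indeg[0]->1 | ready=[6, 7] | order so far=[2, 3]
  pop 6: indeg[0]->0 | ready=[0, 7] | order so far=[2, 3, 6]
  pop 0: indeg[1]->0; indeg[5]->2 | ready=[1, 7] | order so far=[2, 3, 6, 0]
  pop 1: indeg[5]->1 | ready=[7] | order so far=[2, 3, 6, 0, 1]
  pop 7: indeg[4]->0; indeg[5]->0 | ready=[4, 5] | order so far=[2, 3, 6, 0, 1, 7]
  pop 4: no out-edges | ready=[5] | order so far=[2, 3, 6, 0, 1, 7, 4]
  pop 5: no out-edges | ready=[] | order so far=[2, 3, 6, 0, 1, 7, 4, 5]
New canonical toposort: [2, 3, 6, 0, 1, 7, 4, 5]
Compare positions:
  Node 0: index 3 -> 3 (same)
  Node 1: index 4 -> 4 (same)
  Node 2: index 0 -> 0 (same)
  Node 3: index 1 -> 1 (same)
  Node 4: index 6 -> 6 (same)
  Node 5: index 7 -> 7 (same)
  Node 6: index 2 -> 2 (same)
  Node 7: index 5 -> 5 (same)
Nodes that changed position: none

Answer: none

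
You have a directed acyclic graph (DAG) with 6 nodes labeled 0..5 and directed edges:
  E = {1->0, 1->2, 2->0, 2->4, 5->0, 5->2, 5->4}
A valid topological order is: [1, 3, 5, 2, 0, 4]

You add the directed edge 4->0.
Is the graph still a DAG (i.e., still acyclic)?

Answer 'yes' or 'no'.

Answer: yes

Derivation:
Given toposort: [1, 3, 5, 2, 0, 4]
Position of 4: index 5; position of 0: index 4
New edge 4->0: backward (u after v in old order)
Backward edge: old toposort is now invalid. Check if this creates a cycle.
Does 0 already reach 4? Reachable from 0: [0]. NO -> still a DAG (reorder needed).
Still a DAG? yes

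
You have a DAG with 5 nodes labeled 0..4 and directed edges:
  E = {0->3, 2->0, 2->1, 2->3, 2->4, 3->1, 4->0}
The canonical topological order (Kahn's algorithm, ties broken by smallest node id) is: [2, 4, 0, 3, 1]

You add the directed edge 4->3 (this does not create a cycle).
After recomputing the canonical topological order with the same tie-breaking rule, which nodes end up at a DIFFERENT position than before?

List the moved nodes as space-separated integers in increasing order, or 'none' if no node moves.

Answer: none

Derivation:
Old toposort: [2, 4, 0, 3, 1]
Added edge 4->3
Recompute Kahn (smallest-id tiebreak):
  initial in-degrees: [2, 2, 0, 3, 1]
  ready (indeg=0): [2]
  pop 2: indeg[0]->1; indeg[1]->1; indeg[3]->2; indeg[4]->0 | ready=[4] | order so far=[2]
  pop 4: indeg[0]->0; indeg[3]->1 | ready=[0] | order so far=[2, 4]
  pop 0: indeg[3]->0 | ready=[3] | order so far=[2, 4, 0]
  pop 3: indeg[1]->0 | ready=[1] | order so far=[2, 4, 0, 3]
  pop 1: no out-edges | ready=[] | order so far=[2, 4, 0, 3, 1]
New canonical toposort: [2, 4, 0, 3, 1]
Compare positions:
  Node 0: index 2 -> 2 (same)
  Node 1: index 4 -> 4 (same)
  Node 2: index 0 -> 0 (same)
  Node 3: index 3 -> 3 (same)
  Node 4: index 1 -> 1 (same)
Nodes that changed position: none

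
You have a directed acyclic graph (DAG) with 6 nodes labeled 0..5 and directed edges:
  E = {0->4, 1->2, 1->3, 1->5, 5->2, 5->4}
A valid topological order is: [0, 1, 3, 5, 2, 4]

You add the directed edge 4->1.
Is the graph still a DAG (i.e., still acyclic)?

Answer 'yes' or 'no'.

Given toposort: [0, 1, 3, 5, 2, 4]
Position of 4: index 5; position of 1: index 1
New edge 4->1: backward (u after v in old order)
Backward edge: old toposort is now invalid. Check if this creates a cycle.
Does 1 already reach 4? Reachable from 1: [1, 2, 3, 4, 5]. YES -> cycle!
Still a DAG? no

Answer: no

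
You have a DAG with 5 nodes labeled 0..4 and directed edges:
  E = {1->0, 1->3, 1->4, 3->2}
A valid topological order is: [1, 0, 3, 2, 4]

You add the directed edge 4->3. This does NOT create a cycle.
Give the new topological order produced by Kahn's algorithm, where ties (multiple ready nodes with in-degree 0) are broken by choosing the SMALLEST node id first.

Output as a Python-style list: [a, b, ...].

Answer: [1, 0, 4, 3, 2]

Derivation:
Old toposort: [1, 0, 3, 2, 4]
Added edge: 4->3
Position of 4 (4) > position of 3 (2). Must reorder: 4 must now come before 3.
Run Kahn's algorithm (break ties by smallest node id):
  initial in-degrees: [1, 0, 1, 2, 1]
  ready (indeg=0): [1]
  pop 1: indeg[0]->0; indeg[3]->1; indeg[4]->0 | ready=[0, 4] | order so far=[1]
  pop 0: no out-edges | ready=[4] | order so far=[1, 0]
  pop 4: indeg[3]->0 | ready=[3] | order so far=[1, 0, 4]
  pop 3: indeg[2]->0 | ready=[2] | order so far=[1, 0, 4, 3]
  pop 2: no out-edges | ready=[] | order so far=[1, 0, 4, 3, 2]
  Result: [1, 0, 4, 3, 2]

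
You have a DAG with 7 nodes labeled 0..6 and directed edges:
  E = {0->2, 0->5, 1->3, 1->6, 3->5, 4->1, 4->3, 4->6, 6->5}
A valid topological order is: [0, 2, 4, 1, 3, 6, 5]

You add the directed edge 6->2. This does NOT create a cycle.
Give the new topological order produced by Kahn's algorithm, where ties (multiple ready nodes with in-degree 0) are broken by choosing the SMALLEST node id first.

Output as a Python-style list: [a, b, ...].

Old toposort: [0, 2, 4, 1, 3, 6, 5]
Added edge: 6->2
Position of 6 (5) > position of 2 (1). Must reorder: 6 must now come before 2.
Run Kahn's algorithm (break ties by smallest node id):
  initial in-degrees: [0, 1, 2, 2, 0, 3, 2]
  ready (indeg=0): [0, 4]
  pop 0: indeg[2]->1; indeg[5]->2 | ready=[4] | order so far=[0]
  pop 4: indeg[1]->0; indeg[3]->1; indeg[6]->1 | ready=[1] | order so far=[0, 4]
  pop 1: indeg[3]->0; indeg[6]->0 | ready=[3, 6] | order so far=[0, 4, 1]
  pop 3: indeg[5]->1 | ready=[6] | order so far=[0, 4, 1, 3]
  pop 6: indeg[2]->0; indeg[5]->0 | ready=[2, 5] | order so far=[0, 4, 1, 3, 6]
  pop 2: no out-edges | ready=[5] | order so far=[0, 4, 1, 3, 6, 2]
  pop 5: no out-edges | ready=[] | order so far=[0, 4, 1, 3, 6, 2, 5]
  Result: [0, 4, 1, 3, 6, 2, 5]

Answer: [0, 4, 1, 3, 6, 2, 5]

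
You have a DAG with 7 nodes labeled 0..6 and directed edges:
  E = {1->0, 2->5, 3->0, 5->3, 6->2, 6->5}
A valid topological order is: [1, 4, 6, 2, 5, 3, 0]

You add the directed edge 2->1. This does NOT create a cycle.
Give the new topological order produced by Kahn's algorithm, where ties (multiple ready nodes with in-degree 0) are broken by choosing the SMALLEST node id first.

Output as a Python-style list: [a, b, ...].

Answer: [4, 6, 2, 1, 5, 3, 0]

Derivation:
Old toposort: [1, 4, 6, 2, 5, 3, 0]
Added edge: 2->1
Position of 2 (3) > position of 1 (0). Must reorder: 2 must now come before 1.
Run Kahn's algorithm (break ties by smallest node id):
  initial in-degrees: [2, 1, 1, 1, 0, 2, 0]
  ready (indeg=0): [4, 6]
  pop 4: no out-edges | ready=[6] | order so far=[4]
  pop 6: indeg[2]->0; indeg[5]->1 | ready=[2] | order so far=[4, 6]
  pop 2: indeg[1]->0; indeg[5]->0 | ready=[1, 5] | order so far=[4, 6, 2]
  pop 1: indeg[0]->1 | ready=[5] | order so far=[4, 6, 2, 1]
  pop 5: indeg[3]->0 | ready=[3] | order so far=[4, 6, 2, 1, 5]
  pop 3: indeg[0]->0 | ready=[0] | order so far=[4, 6, 2, 1, 5, 3]
  pop 0: no out-edges | ready=[] | order so far=[4, 6, 2, 1, 5, 3, 0]
  Result: [4, 6, 2, 1, 5, 3, 0]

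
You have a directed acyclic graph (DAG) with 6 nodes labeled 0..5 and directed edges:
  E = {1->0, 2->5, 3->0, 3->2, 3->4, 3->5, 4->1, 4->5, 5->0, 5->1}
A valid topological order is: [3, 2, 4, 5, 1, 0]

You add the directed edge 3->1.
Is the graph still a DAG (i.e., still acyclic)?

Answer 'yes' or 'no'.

Answer: yes

Derivation:
Given toposort: [3, 2, 4, 5, 1, 0]
Position of 3: index 0; position of 1: index 4
New edge 3->1: forward
Forward edge: respects the existing order. Still a DAG, same toposort still valid.
Still a DAG? yes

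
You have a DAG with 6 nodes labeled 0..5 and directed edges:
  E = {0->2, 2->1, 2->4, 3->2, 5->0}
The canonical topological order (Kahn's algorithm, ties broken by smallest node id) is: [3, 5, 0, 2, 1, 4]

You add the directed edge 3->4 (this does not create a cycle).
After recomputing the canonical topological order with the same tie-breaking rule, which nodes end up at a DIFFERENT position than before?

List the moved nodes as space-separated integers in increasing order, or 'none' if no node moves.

Answer: none

Derivation:
Old toposort: [3, 5, 0, 2, 1, 4]
Added edge 3->4
Recompute Kahn (smallest-id tiebreak):
  initial in-degrees: [1, 1, 2, 0, 2, 0]
  ready (indeg=0): [3, 5]
  pop 3: indeg[2]->1; indeg[4]->1 | ready=[5] | order so far=[3]
  pop 5: indeg[0]->0 | ready=[0] | order so far=[3, 5]
  pop 0: indeg[2]->0 | ready=[2] | order so far=[3, 5, 0]
  pop 2: indeg[1]->0; indeg[4]->0 | ready=[1, 4] | order so far=[3, 5, 0, 2]
  pop 1: no out-edges | ready=[4] | order so far=[3, 5, 0, 2, 1]
  pop 4: no out-edges | ready=[] | order so far=[3, 5, 0, 2, 1, 4]
New canonical toposort: [3, 5, 0, 2, 1, 4]
Compare positions:
  Node 0: index 2 -> 2 (same)
  Node 1: index 4 -> 4 (same)
  Node 2: index 3 -> 3 (same)
  Node 3: index 0 -> 0 (same)
  Node 4: index 5 -> 5 (same)
  Node 5: index 1 -> 1 (same)
Nodes that changed position: none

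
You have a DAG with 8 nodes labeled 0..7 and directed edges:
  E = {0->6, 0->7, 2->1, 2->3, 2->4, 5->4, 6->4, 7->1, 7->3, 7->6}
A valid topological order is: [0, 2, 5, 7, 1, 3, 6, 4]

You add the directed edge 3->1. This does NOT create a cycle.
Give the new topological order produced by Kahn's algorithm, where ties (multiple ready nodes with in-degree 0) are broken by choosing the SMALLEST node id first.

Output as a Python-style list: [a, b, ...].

Answer: [0, 2, 5, 7, 3, 1, 6, 4]

Derivation:
Old toposort: [0, 2, 5, 7, 1, 3, 6, 4]
Added edge: 3->1
Position of 3 (5) > position of 1 (4). Must reorder: 3 must now come before 1.
Run Kahn's algorithm (break ties by smallest node id):
  initial in-degrees: [0, 3, 0, 2, 3, 0, 2, 1]
  ready (indeg=0): [0, 2, 5]
  pop 0: indeg[6]->1; indeg[7]->0 | ready=[2, 5, 7] | order so far=[0]
  pop 2: indeg[1]->2; indeg[3]->1; indeg[4]->2 | ready=[5, 7] | order so far=[0, 2]
  pop 5: indeg[4]->1 | ready=[7] | order so far=[0, 2, 5]
  pop 7: indeg[1]->1; indeg[3]->0; indeg[6]->0 | ready=[3, 6] | order so far=[0, 2, 5, 7]
  pop 3: indeg[1]->0 | ready=[1, 6] | order so far=[0, 2, 5, 7, 3]
  pop 1: no out-edges | ready=[6] | order so far=[0, 2, 5, 7, 3, 1]
  pop 6: indeg[4]->0 | ready=[4] | order so far=[0, 2, 5, 7, 3, 1, 6]
  pop 4: no out-edges | ready=[] | order so far=[0, 2, 5, 7, 3, 1, 6, 4]
  Result: [0, 2, 5, 7, 3, 1, 6, 4]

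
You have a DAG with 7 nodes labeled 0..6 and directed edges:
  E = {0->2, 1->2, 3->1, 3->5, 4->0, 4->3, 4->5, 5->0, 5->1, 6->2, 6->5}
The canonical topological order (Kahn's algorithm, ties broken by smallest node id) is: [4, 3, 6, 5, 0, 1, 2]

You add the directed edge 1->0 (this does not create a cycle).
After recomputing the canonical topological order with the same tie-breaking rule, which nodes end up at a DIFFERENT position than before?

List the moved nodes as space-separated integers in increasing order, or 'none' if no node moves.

Old toposort: [4, 3, 6, 5, 0, 1, 2]
Added edge 1->0
Recompute Kahn (smallest-id tiebreak):
  initial in-degrees: [3, 2, 3, 1, 0, 3, 0]
  ready (indeg=0): [4, 6]
  pop 4: indeg[0]->2; indeg[3]->0; indeg[5]->2 | ready=[3, 6] | order so far=[4]
  pop 3: indeg[1]->1; indeg[5]->1 | ready=[6] | order so far=[4, 3]
  pop 6: indeg[2]->2; indeg[5]->0 | ready=[5] | order so far=[4, 3, 6]
  pop 5: indeg[0]->1; indeg[1]->0 | ready=[1] | order so far=[4, 3, 6, 5]
  pop 1: indeg[0]->0; indeg[2]->1 | ready=[0] | order so far=[4, 3, 6, 5, 1]
  pop 0: indeg[2]->0 | ready=[2] | order so far=[4, 3, 6, 5, 1, 0]
  pop 2: no out-edges | ready=[] | order so far=[4, 3, 6, 5, 1, 0, 2]
New canonical toposort: [4, 3, 6, 5, 1, 0, 2]
Compare positions:
  Node 0: index 4 -> 5 (moved)
  Node 1: index 5 -> 4 (moved)
  Node 2: index 6 -> 6 (same)
  Node 3: index 1 -> 1 (same)
  Node 4: index 0 -> 0 (same)
  Node 5: index 3 -> 3 (same)
  Node 6: index 2 -> 2 (same)
Nodes that changed position: 0 1

Answer: 0 1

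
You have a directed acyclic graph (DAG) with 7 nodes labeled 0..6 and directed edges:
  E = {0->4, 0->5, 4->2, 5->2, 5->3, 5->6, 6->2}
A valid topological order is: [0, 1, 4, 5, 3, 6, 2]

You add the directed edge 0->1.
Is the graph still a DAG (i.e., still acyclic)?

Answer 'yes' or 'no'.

Answer: yes

Derivation:
Given toposort: [0, 1, 4, 5, 3, 6, 2]
Position of 0: index 0; position of 1: index 1
New edge 0->1: forward
Forward edge: respects the existing order. Still a DAG, same toposort still valid.
Still a DAG? yes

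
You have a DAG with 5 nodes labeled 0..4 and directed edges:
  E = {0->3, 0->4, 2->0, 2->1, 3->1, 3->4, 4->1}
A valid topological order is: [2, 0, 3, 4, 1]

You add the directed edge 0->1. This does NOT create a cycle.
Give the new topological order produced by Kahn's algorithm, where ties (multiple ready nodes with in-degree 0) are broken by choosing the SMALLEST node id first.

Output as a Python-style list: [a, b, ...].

Old toposort: [2, 0, 3, 4, 1]
Added edge: 0->1
Position of 0 (1) < position of 1 (4). Old order still valid.
Run Kahn's algorithm (break ties by smallest node id):
  initial in-degrees: [1, 4, 0, 1, 2]
  ready (indeg=0): [2]
  pop 2: indeg[0]->0; indeg[1]->3 | ready=[0] | order so far=[2]
  pop 0: indeg[1]->2; indeg[3]->0; indeg[4]->1 | ready=[3] | order so far=[2, 0]
  pop 3: indeg[1]->1; indeg[4]->0 | ready=[4] | order so far=[2, 0, 3]
  pop 4: indeg[1]->0 | ready=[1] | order so far=[2, 0, 3, 4]
  pop 1: no out-edges | ready=[] | order so far=[2, 0, 3, 4, 1]
  Result: [2, 0, 3, 4, 1]

Answer: [2, 0, 3, 4, 1]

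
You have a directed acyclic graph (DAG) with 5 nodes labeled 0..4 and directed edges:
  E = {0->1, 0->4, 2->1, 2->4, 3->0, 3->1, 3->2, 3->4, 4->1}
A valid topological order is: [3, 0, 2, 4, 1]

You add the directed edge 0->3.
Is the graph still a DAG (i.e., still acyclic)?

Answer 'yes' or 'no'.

Given toposort: [3, 0, 2, 4, 1]
Position of 0: index 1; position of 3: index 0
New edge 0->3: backward (u after v in old order)
Backward edge: old toposort is now invalid. Check if this creates a cycle.
Does 3 already reach 0? Reachable from 3: [0, 1, 2, 3, 4]. YES -> cycle!
Still a DAG? no

Answer: no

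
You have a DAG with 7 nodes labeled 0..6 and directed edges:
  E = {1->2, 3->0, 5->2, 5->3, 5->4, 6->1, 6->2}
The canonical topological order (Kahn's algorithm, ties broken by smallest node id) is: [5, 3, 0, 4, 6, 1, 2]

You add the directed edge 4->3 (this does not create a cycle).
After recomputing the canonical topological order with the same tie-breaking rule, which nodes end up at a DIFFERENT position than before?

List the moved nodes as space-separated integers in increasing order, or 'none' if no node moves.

Answer: 0 3 4

Derivation:
Old toposort: [5, 3, 0, 4, 6, 1, 2]
Added edge 4->3
Recompute Kahn (smallest-id tiebreak):
  initial in-degrees: [1, 1, 3, 2, 1, 0, 0]
  ready (indeg=0): [5, 6]
  pop 5: indeg[2]->2; indeg[3]->1; indeg[4]->0 | ready=[4, 6] | order so far=[5]
  pop 4: indeg[3]->0 | ready=[3, 6] | order so far=[5, 4]
  pop 3: indeg[0]->0 | ready=[0, 6] | order so far=[5, 4, 3]
  pop 0: no out-edges | ready=[6] | order so far=[5, 4, 3, 0]
  pop 6: indeg[1]->0; indeg[2]->1 | ready=[1] | order so far=[5, 4, 3, 0, 6]
  pop 1: indeg[2]->0 | ready=[2] | order so far=[5, 4, 3, 0, 6, 1]
  pop 2: no out-edges | ready=[] | order so far=[5, 4, 3, 0, 6, 1, 2]
New canonical toposort: [5, 4, 3, 0, 6, 1, 2]
Compare positions:
  Node 0: index 2 -> 3 (moved)
  Node 1: index 5 -> 5 (same)
  Node 2: index 6 -> 6 (same)
  Node 3: index 1 -> 2 (moved)
  Node 4: index 3 -> 1 (moved)
  Node 5: index 0 -> 0 (same)
  Node 6: index 4 -> 4 (same)
Nodes that changed position: 0 3 4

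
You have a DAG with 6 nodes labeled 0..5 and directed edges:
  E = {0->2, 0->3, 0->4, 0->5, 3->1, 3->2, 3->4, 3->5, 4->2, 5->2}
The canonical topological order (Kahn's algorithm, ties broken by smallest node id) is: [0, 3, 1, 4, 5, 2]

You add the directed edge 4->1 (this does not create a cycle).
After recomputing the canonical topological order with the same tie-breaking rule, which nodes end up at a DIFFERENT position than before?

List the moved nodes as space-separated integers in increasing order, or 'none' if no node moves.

Old toposort: [0, 3, 1, 4, 5, 2]
Added edge 4->1
Recompute Kahn (smallest-id tiebreak):
  initial in-degrees: [0, 2, 4, 1, 2, 2]
  ready (indeg=0): [0]
  pop 0: indeg[2]->3; indeg[3]->0; indeg[4]->1; indeg[5]->1 | ready=[3] | order so far=[0]
  pop 3: indeg[1]->1; indeg[2]->2; indeg[4]->0; indeg[5]->0 | ready=[4, 5] | order so far=[0, 3]
  pop 4: indeg[1]->0; indeg[2]->1 | ready=[1, 5] | order so far=[0, 3, 4]
  pop 1: no out-edges | ready=[5] | order so far=[0, 3, 4, 1]
  pop 5: indeg[2]->0 | ready=[2] | order so far=[0, 3, 4, 1, 5]
  pop 2: no out-edges | ready=[] | order so far=[0, 3, 4, 1, 5, 2]
New canonical toposort: [0, 3, 4, 1, 5, 2]
Compare positions:
  Node 0: index 0 -> 0 (same)
  Node 1: index 2 -> 3 (moved)
  Node 2: index 5 -> 5 (same)
  Node 3: index 1 -> 1 (same)
  Node 4: index 3 -> 2 (moved)
  Node 5: index 4 -> 4 (same)
Nodes that changed position: 1 4

Answer: 1 4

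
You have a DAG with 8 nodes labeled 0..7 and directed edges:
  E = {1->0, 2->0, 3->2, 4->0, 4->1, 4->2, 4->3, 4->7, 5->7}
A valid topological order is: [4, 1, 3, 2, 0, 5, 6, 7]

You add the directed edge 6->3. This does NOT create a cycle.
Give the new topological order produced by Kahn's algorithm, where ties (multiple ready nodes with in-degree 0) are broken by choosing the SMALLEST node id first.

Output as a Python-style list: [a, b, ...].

Old toposort: [4, 1, 3, 2, 0, 5, 6, 7]
Added edge: 6->3
Position of 6 (6) > position of 3 (2). Must reorder: 6 must now come before 3.
Run Kahn's algorithm (break ties by smallest node id):
  initial in-degrees: [3, 1, 2, 2, 0, 0, 0, 2]
  ready (indeg=0): [4, 5, 6]
  pop 4: indeg[0]->2; indeg[1]->0; indeg[2]->1; indeg[3]->1; indeg[7]->1 | ready=[1, 5, 6] | order so far=[4]
  pop 1: indeg[0]->1 | ready=[5, 6] | order so far=[4, 1]
  pop 5: indeg[7]->0 | ready=[6, 7] | order so far=[4, 1, 5]
  pop 6: indeg[3]->0 | ready=[3, 7] | order so far=[4, 1, 5, 6]
  pop 3: indeg[2]->0 | ready=[2, 7] | order so far=[4, 1, 5, 6, 3]
  pop 2: indeg[0]->0 | ready=[0, 7] | order so far=[4, 1, 5, 6, 3, 2]
  pop 0: no out-edges | ready=[7] | order so far=[4, 1, 5, 6, 3, 2, 0]
  pop 7: no out-edges | ready=[] | order so far=[4, 1, 5, 6, 3, 2, 0, 7]
  Result: [4, 1, 5, 6, 3, 2, 0, 7]

Answer: [4, 1, 5, 6, 3, 2, 0, 7]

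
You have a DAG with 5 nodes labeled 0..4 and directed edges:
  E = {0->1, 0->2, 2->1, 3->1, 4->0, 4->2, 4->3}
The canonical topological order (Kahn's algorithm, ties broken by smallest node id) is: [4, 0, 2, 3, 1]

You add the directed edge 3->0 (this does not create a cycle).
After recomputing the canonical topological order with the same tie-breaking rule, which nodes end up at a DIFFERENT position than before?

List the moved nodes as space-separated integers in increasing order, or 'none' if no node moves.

Old toposort: [4, 0, 2, 3, 1]
Added edge 3->0
Recompute Kahn (smallest-id tiebreak):
  initial in-degrees: [2, 3, 2, 1, 0]
  ready (indeg=0): [4]
  pop 4: indeg[0]->1; indeg[2]->1; indeg[3]->0 | ready=[3] | order so far=[4]
  pop 3: indeg[0]->0; indeg[1]->2 | ready=[0] | order so far=[4, 3]
  pop 0: indeg[1]->1; indeg[2]->0 | ready=[2] | order so far=[4, 3, 0]
  pop 2: indeg[1]->0 | ready=[1] | order so far=[4, 3, 0, 2]
  pop 1: no out-edges | ready=[] | order so far=[4, 3, 0, 2, 1]
New canonical toposort: [4, 3, 0, 2, 1]
Compare positions:
  Node 0: index 1 -> 2 (moved)
  Node 1: index 4 -> 4 (same)
  Node 2: index 2 -> 3 (moved)
  Node 3: index 3 -> 1 (moved)
  Node 4: index 0 -> 0 (same)
Nodes that changed position: 0 2 3

Answer: 0 2 3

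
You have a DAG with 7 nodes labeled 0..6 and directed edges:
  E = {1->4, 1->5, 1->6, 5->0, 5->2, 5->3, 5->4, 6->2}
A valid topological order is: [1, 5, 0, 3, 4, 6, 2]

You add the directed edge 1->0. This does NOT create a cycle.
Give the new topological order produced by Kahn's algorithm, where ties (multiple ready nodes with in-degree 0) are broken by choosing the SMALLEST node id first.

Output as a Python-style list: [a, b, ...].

Answer: [1, 5, 0, 3, 4, 6, 2]

Derivation:
Old toposort: [1, 5, 0, 3, 4, 6, 2]
Added edge: 1->0
Position of 1 (0) < position of 0 (2). Old order still valid.
Run Kahn's algorithm (break ties by smallest node id):
  initial in-degrees: [2, 0, 2, 1, 2, 1, 1]
  ready (indeg=0): [1]
  pop 1: indeg[0]->1; indeg[4]->1; indeg[5]->0; indeg[6]->0 | ready=[5, 6] | order so far=[1]
  pop 5: indeg[0]->0; indeg[2]->1; indeg[3]->0; indeg[4]->0 | ready=[0, 3, 4, 6] | order so far=[1, 5]
  pop 0: no out-edges | ready=[3, 4, 6] | order so far=[1, 5, 0]
  pop 3: no out-edges | ready=[4, 6] | order so far=[1, 5, 0, 3]
  pop 4: no out-edges | ready=[6] | order so far=[1, 5, 0, 3, 4]
  pop 6: indeg[2]->0 | ready=[2] | order so far=[1, 5, 0, 3, 4, 6]
  pop 2: no out-edges | ready=[] | order so far=[1, 5, 0, 3, 4, 6, 2]
  Result: [1, 5, 0, 3, 4, 6, 2]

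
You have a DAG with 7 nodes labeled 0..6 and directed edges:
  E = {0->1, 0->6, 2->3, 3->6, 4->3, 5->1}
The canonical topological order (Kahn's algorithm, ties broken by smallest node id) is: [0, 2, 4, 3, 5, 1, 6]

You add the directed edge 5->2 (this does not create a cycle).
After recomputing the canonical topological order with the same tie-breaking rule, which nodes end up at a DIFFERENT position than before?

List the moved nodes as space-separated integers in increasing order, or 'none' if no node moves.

Answer: 1 2 3 4 5

Derivation:
Old toposort: [0, 2, 4, 3, 5, 1, 6]
Added edge 5->2
Recompute Kahn (smallest-id tiebreak):
  initial in-degrees: [0, 2, 1, 2, 0, 0, 2]
  ready (indeg=0): [0, 4, 5]
  pop 0: indeg[1]->1; indeg[6]->1 | ready=[4, 5] | order so far=[0]
  pop 4: indeg[3]->1 | ready=[5] | order so far=[0, 4]
  pop 5: indeg[1]->0; indeg[2]->0 | ready=[1, 2] | order so far=[0, 4, 5]
  pop 1: no out-edges | ready=[2] | order so far=[0, 4, 5, 1]
  pop 2: indeg[3]->0 | ready=[3] | order so far=[0, 4, 5, 1, 2]
  pop 3: indeg[6]->0 | ready=[6] | order so far=[0, 4, 5, 1, 2, 3]
  pop 6: no out-edges | ready=[] | order so far=[0, 4, 5, 1, 2, 3, 6]
New canonical toposort: [0, 4, 5, 1, 2, 3, 6]
Compare positions:
  Node 0: index 0 -> 0 (same)
  Node 1: index 5 -> 3 (moved)
  Node 2: index 1 -> 4 (moved)
  Node 3: index 3 -> 5 (moved)
  Node 4: index 2 -> 1 (moved)
  Node 5: index 4 -> 2 (moved)
  Node 6: index 6 -> 6 (same)
Nodes that changed position: 1 2 3 4 5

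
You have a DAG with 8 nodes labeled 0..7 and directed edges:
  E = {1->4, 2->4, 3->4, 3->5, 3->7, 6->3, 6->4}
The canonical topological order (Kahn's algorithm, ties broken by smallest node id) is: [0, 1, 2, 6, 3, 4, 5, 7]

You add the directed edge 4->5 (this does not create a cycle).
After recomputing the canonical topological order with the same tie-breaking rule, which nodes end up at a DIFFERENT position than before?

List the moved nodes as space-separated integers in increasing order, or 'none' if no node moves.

Old toposort: [0, 1, 2, 6, 3, 4, 5, 7]
Added edge 4->5
Recompute Kahn (smallest-id tiebreak):
  initial in-degrees: [0, 0, 0, 1, 4, 2, 0, 1]
  ready (indeg=0): [0, 1, 2, 6]
  pop 0: no out-edges | ready=[1, 2, 6] | order so far=[0]
  pop 1: indeg[4]->3 | ready=[2, 6] | order so far=[0, 1]
  pop 2: indeg[4]->2 | ready=[6] | order so far=[0, 1, 2]
  pop 6: indeg[3]->0; indeg[4]->1 | ready=[3] | order so far=[0, 1, 2, 6]
  pop 3: indeg[4]->0; indeg[5]->1; indeg[7]->0 | ready=[4, 7] | order so far=[0, 1, 2, 6, 3]
  pop 4: indeg[5]->0 | ready=[5, 7] | order so far=[0, 1, 2, 6, 3, 4]
  pop 5: no out-edges | ready=[7] | order so far=[0, 1, 2, 6, 3, 4, 5]
  pop 7: no out-edges | ready=[] | order so far=[0, 1, 2, 6, 3, 4, 5, 7]
New canonical toposort: [0, 1, 2, 6, 3, 4, 5, 7]
Compare positions:
  Node 0: index 0 -> 0 (same)
  Node 1: index 1 -> 1 (same)
  Node 2: index 2 -> 2 (same)
  Node 3: index 4 -> 4 (same)
  Node 4: index 5 -> 5 (same)
  Node 5: index 6 -> 6 (same)
  Node 6: index 3 -> 3 (same)
  Node 7: index 7 -> 7 (same)
Nodes that changed position: none

Answer: none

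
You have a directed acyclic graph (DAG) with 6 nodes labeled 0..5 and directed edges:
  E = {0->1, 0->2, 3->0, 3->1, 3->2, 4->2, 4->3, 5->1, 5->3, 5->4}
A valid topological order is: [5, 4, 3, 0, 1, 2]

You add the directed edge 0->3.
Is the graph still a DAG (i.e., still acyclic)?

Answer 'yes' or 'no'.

Answer: no

Derivation:
Given toposort: [5, 4, 3, 0, 1, 2]
Position of 0: index 3; position of 3: index 2
New edge 0->3: backward (u after v in old order)
Backward edge: old toposort is now invalid. Check if this creates a cycle.
Does 3 already reach 0? Reachable from 3: [0, 1, 2, 3]. YES -> cycle!
Still a DAG? no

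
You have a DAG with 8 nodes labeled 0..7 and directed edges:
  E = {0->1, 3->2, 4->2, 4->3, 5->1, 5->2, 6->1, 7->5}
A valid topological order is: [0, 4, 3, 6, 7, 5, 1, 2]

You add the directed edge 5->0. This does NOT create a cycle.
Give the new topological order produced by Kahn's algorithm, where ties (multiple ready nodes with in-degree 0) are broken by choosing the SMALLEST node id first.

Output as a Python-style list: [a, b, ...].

Answer: [4, 3, 6, 7, 5, 0, 1, 2]

Derivation:
Old toposort: [0, 4, 3, 6, 7, 5, 1, 2]
Added edge: 5->0
Position of 5 (5) > position of 0 (0). Must reorder: 5 must now come before 0.
Run Kahn's algorithm (break ties by smallest node id):
  initial in-degrees: [1, 3, 3, 1, 0, 1, 0, 0]
  ready (indeg=0): [4, 6, 7]
  pop 4: indeg[2]->2; indeg[3]->0 | ready=[3, 6, 7] | order so far=[4]
  pop 3: indeg[2]->1 | ready=[6, 7] | order so far=[4, 3]
  pop 6: indeg[1]->2 | ready=[7] | order so far=[4, 3, 6]
  pop 7: indeg[5]->0 | ready=[5] | order so far=[4, 3, 6, 7]
  pop 5: indeg[0]->0; indeg[1]->1; indeg[2]->0 | ready=[0, 2] | order so far=[4, 3, 6, 7, 5]
  pop 0: indeg[1]->0 | ready=[1, 2] | order so far=[4, 3, 6, 7, 5, 0]
  pop 1: no out-edges | ready=[2] | order so far=[4, 3, 6, 7, 5, 0, 1]
  pop 2: no out-edges | ready=[] | order so far=[4, 3, 6, 7, 5, 0, 1, 2]
  Result: [4, 3, 6, 7, 5, 0, 1, 2]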